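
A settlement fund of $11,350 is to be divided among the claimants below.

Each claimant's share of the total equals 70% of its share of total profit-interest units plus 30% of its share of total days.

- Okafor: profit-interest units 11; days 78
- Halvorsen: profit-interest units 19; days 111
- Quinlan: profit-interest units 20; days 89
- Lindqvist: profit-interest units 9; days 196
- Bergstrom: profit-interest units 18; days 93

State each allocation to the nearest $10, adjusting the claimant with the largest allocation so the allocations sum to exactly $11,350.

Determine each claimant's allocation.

Okafor: $1,600 | Halvorsen: $2,620 | Quinlan: $2,600 | Lindqvist: $2,110 | Bergstrom: $2,420

Profit-interest units total 77; days total 567.
Combined weights (70% profit-interest units + 30% days): Okafor 0.1413; Halvorsen 0.2315; Quinlan 0.2289; Lindqvist 0.1855; Bergstrom 0.2128.
Unrounded shares: Okafor 1,603.41; Halvorsen 2,627.04; Quinlan 2,598.11; Lindqvist 2,105.67; Bergstrom 2,415.76.
After rounding ($10): Okafor $1,600; Halvorsen $2,630; Quinlan $2,600; Lindqvist $2,110; Bergstrom $2,420. Sum = $11,360.
Difference $11,350 − $11,360 = −$10 applied to largest allocation (Halvorsen): Halvorsen becomes $2,620.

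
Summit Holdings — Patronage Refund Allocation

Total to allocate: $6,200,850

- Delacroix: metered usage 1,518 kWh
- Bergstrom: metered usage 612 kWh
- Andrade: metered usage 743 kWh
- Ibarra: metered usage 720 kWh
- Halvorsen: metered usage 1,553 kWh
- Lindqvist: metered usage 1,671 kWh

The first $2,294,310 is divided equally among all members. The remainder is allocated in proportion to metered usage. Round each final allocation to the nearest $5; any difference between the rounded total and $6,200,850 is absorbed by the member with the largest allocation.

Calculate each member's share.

Equal tier: $2,294,310 ÷ 6 = $382,385 apiece.
Remainder $3,906,540 by metered usage (total 6,817): Delacroix 869,902.85 → $869,905; Bergstrom 350,711.82 → $350,710; Andrade 425,782.49 → $425,780; Ibarra 412,602.14 → $412,600; Halvorsen 889,959.90 → $889,960; Lindqvist 957,580.80 → $957,580.
Rounding difference +$5 on remainder applied to Lindqvist.
Totals: Delacroix $382,385 + $869,905 = $1,252,290; Bergstrom $382,385 + $350,710 = $733,095; Andrade $382,385 + $425,780 = $808,165; Ibarra $382,385 + $412,600 = $794,985; Halvorsen $382,385 + $889,960 = $1,272,345; Lindqvist $382,385 + $957,585 = $1,339,970.

Delacroix: $1,252,290 | Bergstrom: $733,095 | Andrade: $808,165 | Ibarra: $794,985 | Halvorsen: $1,272,345 | Lindqvist: $1,339,970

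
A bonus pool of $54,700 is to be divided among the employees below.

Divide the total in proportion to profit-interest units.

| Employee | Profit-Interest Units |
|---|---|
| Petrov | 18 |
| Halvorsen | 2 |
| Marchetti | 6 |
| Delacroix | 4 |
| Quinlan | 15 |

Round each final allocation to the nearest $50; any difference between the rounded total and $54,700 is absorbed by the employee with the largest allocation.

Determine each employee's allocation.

Combined profit-interest units = 45.
Unrounded shares: Petrov 18/45 × $54,700 = 21,880.00; Halvorsen 2/45 × $54,700 = 2,431.11; Marchetti 6/45 × $54,700 = 7,293.33; Delacroix 4/45 × $54,700 = 4,862.22; Quinlan 15/45 × $54,700 = 18,233.33.
Rounded to nearest $50: Petrov $21,900; Halvorsen $2,450; Marchetti $7,300; Delacroix $4,850; Quinlan $18,250. Sum = $54,750.
Difference $54,700 − $54,750 = −$50 applied to largest allocation (Petrov): Petrov becomes $21,850.

Petrov: $21,850 | Halvorsen: $2,450 | Marchetti: $7,300 | Delacroix: $4,850 | Quinlan: $18,250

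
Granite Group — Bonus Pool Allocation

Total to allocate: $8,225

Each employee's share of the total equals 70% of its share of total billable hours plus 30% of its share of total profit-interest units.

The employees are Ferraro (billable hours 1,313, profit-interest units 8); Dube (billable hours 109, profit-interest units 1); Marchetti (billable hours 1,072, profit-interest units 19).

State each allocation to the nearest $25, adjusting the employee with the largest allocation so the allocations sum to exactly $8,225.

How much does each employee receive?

Ferraro: $3,725 | Dube: $350 | Marchetti: $4,150

Totals — billable hours 2,494, profit-interest units 28.
Combined weights (70% billable hours + 30% profit-interest units): Ferraro 0.4542; Dube 0.0413; Marchetti 0.5045.
Pro-rata amounts: Ferraro 3,736.11; Dube 339.76; Marchetti 4,149.13.
After rounding ($25): Ferraro $3,725; Dube $350; Marchetti $4,150. Sum = $8,225.
Sum already equals the total — no adjustment.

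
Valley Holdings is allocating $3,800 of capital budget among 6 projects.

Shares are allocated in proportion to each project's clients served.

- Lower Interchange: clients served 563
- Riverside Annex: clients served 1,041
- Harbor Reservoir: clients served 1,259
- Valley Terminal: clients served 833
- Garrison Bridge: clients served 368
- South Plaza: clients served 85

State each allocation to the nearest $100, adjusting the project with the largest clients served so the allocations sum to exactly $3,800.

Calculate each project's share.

Lower Interchange: $500 · Riverside Annex: $1,000 · Harbor Reservoir: $1,100 · Valley Terminal: $800 · Garrison Bridge: $300 · South Plaza: $100

Clients served total: 4,149.
Raw shares: Lower Interchange 563/4,149 × $3,800 = 515.64; Riverside Annex 1,041/4,149 × $3,800 = 953.43; Harbor Reservoir 1,259/4,149 × $3,800 = 1,153.10; Valley Terminal 833/4,149 × $3,800 = 762.93; Garrison Bridge 368/4,149 × $3,800 = 337.05; South Plaza 85/4,149 × $3,800 = 77.85.
Rounded to nearest $100: Lower Interchange $500; Riverside Annex $1,000; Harbor Reservoir $1,200; Valley Terminal $800; Garrison Bridge $300; South Plaza $100. Sum = $3,900.
Difference $3,800 − $3,900 = −$100 applied to largest clients served (Harbor Reservoir): Harbor Reservoir becomes $1,100.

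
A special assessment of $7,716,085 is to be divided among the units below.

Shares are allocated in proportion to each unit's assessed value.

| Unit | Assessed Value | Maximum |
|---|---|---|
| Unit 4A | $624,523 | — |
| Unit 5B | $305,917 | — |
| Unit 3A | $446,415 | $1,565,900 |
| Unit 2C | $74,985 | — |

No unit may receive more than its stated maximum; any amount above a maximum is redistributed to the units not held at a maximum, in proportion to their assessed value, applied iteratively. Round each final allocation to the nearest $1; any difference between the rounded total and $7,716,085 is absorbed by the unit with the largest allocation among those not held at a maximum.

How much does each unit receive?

Assessed value total: 1,451,840.
Pro-rata shares before constraints: Unit 4A 3,319,148.496; Unit 5B 1,625,855.17; Unit 3A 2,372,559.02; Unit 2C 398,522.31.
Capped: Unit 3A ($1,565,900); balance $6,150,185 reallocated over remaining assessed value 1,005,425.
Shares after redistribution: Unit 4A 3,820,207.36 → $3,820,207; Unit 5B 1,871,294.37 → $1,871,294; Unit 2C 458,683.27 → $458,683.
Rounding difference +$1 applied to Unit 4A → $3,820,208.

Unit 4A: $3,820,208 | Unit 5B: $1,871,294 | Unit 3A: $1,565,900 | Unit 2C: $458,683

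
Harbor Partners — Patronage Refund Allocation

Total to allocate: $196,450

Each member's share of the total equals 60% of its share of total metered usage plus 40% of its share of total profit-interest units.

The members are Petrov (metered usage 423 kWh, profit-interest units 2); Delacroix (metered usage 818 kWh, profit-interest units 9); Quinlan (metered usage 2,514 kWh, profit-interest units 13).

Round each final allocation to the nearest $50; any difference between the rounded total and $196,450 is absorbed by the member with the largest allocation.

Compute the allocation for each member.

Petrov: $19,850 · Delacroix: $55,150 · Quinlan: $121,450

Metered usage total 3,755; profit-interest units total 24.
Composite weights (60% metered usage + 40% profit-interest units): Petrov 0.1009; Delacroix 0.2807; Quinlan 0.6184.
Pro-rata amounts: Petrov 19,826.37; Delacroix 55,144.64; Quinlan 121,478.99.
At nearest $50: Petrov $19,850; Delacroix $55,150; Quinlan $121,500. Sum = $196,500.
Difference $196,450 − $196,500 = −$50 applied to largest allocation (Quinlan): Quinlan becomes $121,450.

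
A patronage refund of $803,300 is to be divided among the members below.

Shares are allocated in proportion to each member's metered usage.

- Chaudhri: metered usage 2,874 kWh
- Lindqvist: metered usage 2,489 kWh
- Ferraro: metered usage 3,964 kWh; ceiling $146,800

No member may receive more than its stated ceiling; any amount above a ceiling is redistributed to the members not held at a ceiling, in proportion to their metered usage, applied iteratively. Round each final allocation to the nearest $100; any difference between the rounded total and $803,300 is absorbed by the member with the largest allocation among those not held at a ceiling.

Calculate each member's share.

Chaudhri: $351,800; Lindqvist: $304,700; Ferraro: $146,800

Metered usage total: 9,327.
Proportional shares (ignoring caps): Chaudhri 247,526.99; Lindqvist 214,368.36; Ferraro 341,404.65.
Cap binds for Ferraro ($146,800); residual $656,500 reallocated over remaining metered usage 5,363.
Remaining shares: Chaudhri 351,814.47 → $351,800; Lindqvist 304,685.53 → $304,700.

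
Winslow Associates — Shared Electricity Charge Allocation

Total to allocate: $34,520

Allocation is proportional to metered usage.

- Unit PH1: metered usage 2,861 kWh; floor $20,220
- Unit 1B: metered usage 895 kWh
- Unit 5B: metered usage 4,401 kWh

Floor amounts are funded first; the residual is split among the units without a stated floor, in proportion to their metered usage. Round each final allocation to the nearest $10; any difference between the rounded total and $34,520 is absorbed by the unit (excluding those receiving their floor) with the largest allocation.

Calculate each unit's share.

Unit PH1: $20,220; Unit 1B: $2,420; Unit 5B: $11,880

Minimums first: Unit PH1 $20,220. Remaining pool $14,300.
Remaining pool split over remaining metered usage 5,296: Unit 1B 2,416.64 → $2,420; Unit 5B 11,883.36 → $11,880.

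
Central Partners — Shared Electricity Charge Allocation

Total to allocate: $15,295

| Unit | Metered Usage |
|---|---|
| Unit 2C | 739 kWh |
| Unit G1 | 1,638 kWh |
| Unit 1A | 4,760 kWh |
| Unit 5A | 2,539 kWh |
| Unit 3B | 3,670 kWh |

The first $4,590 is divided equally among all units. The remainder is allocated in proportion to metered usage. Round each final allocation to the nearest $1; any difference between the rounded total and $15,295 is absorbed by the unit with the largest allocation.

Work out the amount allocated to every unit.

First tranche $4,590 split equally: $918 each.
Remainder $10,705 by metered usage (total 13,346): Unit 2C 592.76 → $593; Unit G1 1,313.86 → $1,314; Unit 1A 3,818.06 → $3,818; Unit 5A 2,036.56 → $2,037; Unit 3B 2,943.75 → $2,944.
Rounding difference −$1 on remainder applied to Unit 1A.
Totals: Unit 2C $918 + $593 = $1,511; Unit G1 $918 + $1,314 = $2,232; Unit 1A $918 + $3,817 = $4,735; Unit 5A $918 + $2,037 = $2,955; Unit 3B $918 + $2,944 = $3,862.

Unit 2C: $1,511 | Unit G1: $2,232 | Unit 1A: $4,735 | Unit 5A: $2,955 | Unit 3B: $3,862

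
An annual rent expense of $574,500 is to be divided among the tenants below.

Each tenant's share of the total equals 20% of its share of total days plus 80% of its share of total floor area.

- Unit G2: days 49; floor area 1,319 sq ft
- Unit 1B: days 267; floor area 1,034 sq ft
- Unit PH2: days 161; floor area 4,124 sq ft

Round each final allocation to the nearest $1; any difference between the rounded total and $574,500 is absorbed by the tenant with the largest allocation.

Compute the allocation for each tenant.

Unit G2: $105,398; Unit 1B: $137,686; Unit PH2: $331,416

Days total 477; floor area total 6,477.
Composite weights (20% days + 80% floor area): Unit G2 0.1835; Unit 1B 0.2397; Unit PH2 0.5769.
Pro-rata amounts: Unit G2 105,397.77; Unit 1B 137,686.47; Unit PH2 331,415.76.
At nearest $1: Unit G2 $105,398; Unit 1B $137,686; Unit PH2 $331,416. Sum = $574,500.
Sum already equals the total — no adjustment.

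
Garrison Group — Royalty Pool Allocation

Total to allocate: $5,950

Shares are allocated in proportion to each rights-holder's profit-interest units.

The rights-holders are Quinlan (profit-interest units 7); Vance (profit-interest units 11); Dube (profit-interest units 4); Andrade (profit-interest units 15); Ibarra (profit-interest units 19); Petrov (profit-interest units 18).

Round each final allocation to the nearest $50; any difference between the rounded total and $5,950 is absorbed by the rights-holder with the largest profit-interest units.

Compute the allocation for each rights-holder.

Quinlan: $550 · Vance: $900 · Dube: $300 · Andrade: $1,200 · Ibarra: $1,550 · Petrov: $1,450

Combined profit-interest units = 7 + 11 + 4 + 15 + 19 + 18 = 74.
Proportional shares: Quinlan 562.84; Vance 884.46; Dube 321.62; Andrade 1,206.08; Ibarra 1,527.70; Petrov 1,447.30.
At nearest $50: Quinlan $550; Vance $900; Dube $300; Andrade $1,200; Ibarra $1,550; Petrov $1,450. Sum = $5,950.
Sum already equals the total — no adjustment.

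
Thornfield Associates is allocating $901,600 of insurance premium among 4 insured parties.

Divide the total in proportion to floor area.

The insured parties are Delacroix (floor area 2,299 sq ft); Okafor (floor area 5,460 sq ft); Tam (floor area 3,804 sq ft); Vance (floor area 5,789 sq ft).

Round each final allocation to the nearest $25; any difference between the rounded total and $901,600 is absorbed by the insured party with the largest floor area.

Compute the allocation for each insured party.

Delacroix: $119,450; Okafor: $283,700; Tam: $197,650; Vance: $300,800

Combined floor area = 2,299 + 5,460 + 3,804 + 5,789 = 17,352.
Unrounded shares: Delacroix 119,454.73; Okafor 283,698.48; Tam 197,653.67; Vance 300,793.13.
At nearest $25: Delacroix $119,450; Okafor $283,700; Tam $197,650; Vance $300,800. Sum = $901,600.
Sum already equals the total — no adjustment.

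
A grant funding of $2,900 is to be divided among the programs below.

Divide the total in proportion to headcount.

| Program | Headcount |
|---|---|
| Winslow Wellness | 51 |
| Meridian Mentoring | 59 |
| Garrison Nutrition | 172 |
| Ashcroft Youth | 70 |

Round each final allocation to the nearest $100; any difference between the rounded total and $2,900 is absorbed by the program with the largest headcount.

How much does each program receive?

Combined headcount = 51 + 59 + 172 + 70 = 352.
Proportional shares: Winslow Wellness 420.17; Meridian Mentoring 486.08; Garrison Nutrition 1,417.05; Ashcroft Youth 576.70.
At nearest $100: Winslow Wellness $400; Meridian Mentoring $500; Garrison Nutrition $1,400; Ashcroft Youth $600. Sum = $2,900.
Sum already equals the total — no adjustment.

Winslow Wellness: $400; Meridian Mentoring: $500; Garrison Nutrition: $1,400; Ashcroft Youth: $600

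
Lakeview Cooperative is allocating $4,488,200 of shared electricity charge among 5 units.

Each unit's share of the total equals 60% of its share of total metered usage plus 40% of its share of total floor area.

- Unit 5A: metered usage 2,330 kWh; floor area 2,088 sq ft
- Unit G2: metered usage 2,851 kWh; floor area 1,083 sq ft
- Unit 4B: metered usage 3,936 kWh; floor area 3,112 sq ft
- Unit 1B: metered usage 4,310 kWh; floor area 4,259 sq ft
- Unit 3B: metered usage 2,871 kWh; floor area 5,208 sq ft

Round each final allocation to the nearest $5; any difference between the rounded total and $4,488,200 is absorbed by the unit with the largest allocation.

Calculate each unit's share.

Totals — metered usage 16,298, floor area 15,750.
Blended shares (60% metered usage + 40% floor area): Unit 5A 0.1388; Unit G2 0.1325; Unit 4B 0.2239; Unit 1B 0.2668; Unit 3B 0.2380.
Pro-rata amounts: Unit 5A 622,988.94; Unit G2 594,517.86; Unit 4B 1,005,070.16; Unit 1B 1,197,608.20; Unit 3B 1,068,014.84.
At nearest $5: Unit 5A $622,990; Unit G2 $594,520; Unit 4B $1,005,070; Unit 1B $1,197,610; Unit 3B $1,068,015. Sum = $4,488,205.
Difference $4,488,200 − $4,488,205 = −$5 applied to largest allocation (Unit 1B): Unit 1B becomes $1,197,605.

Unit 5A: $622,990; Unit G2: $594,520; Unit 4B: $1,005,070; Unit 1B: $1,197,605; Unit 3B: $1,068,015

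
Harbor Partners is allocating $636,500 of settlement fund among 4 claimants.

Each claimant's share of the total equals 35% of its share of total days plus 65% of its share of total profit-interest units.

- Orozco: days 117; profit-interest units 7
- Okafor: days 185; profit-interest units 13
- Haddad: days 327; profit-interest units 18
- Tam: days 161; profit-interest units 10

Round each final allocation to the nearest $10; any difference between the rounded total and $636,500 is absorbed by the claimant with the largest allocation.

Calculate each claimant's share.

Totals — days 790, profit-interest units 48.
Composite weights (35% days + 65% profit-interest units): Orozco 0.1466; Okafor 0.2580; Haddad 0.3886; Tam 0.2067.
Raw shares: Orozco 93,328.16; Okafor 164,219.35; Haddad 247,358.81; Tam 131,593.69.
At nearest $10: Orozco $93,330; Okafor $164,220; Haddad $247,360; Tam $131,590. Sum = $636,500.
Rounded total matches; no reconciliation needed.

Orozco: $93,330 | Okafor: $164,220 | Haddad: $247,360 | Tam: $131,590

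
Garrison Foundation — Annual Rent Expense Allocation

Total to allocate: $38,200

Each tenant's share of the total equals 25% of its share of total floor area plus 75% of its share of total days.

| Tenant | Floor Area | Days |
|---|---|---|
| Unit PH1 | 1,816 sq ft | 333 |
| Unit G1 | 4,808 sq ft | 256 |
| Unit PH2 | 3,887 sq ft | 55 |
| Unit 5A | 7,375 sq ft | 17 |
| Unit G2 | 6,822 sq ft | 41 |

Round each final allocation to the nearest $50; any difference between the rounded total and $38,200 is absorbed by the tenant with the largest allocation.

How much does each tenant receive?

Totals — floor area 24,708, days 702.
Composite weights (25% floor area + 75% days): Unit PH1 0.3741; Unit G1 0.3222; Unit PH2 0.0981; Unit 5A 0.0928; Unit G2 0.1128.
Proportional shares: Unit PH1 14,292.29; Unit G1 12,306.22; Unit PH2 3,747.04; Unit 5A 3,544.35; Unit G2 4,310.09.
After rounding ($50): Unit PH1 $14,300; Unit G1 $12,300; Unit PH2 $3,750; Unit 5A $3,550; Unit G2 $4,300. Sum = $38,200.
Rounded total matches; no reconciliation needed.

Unit PH1: $14,300 | Unit G1: $12,300 | Unit PH2: $3,750 | Unit 5A: $3,550 | Unit G2: $4,300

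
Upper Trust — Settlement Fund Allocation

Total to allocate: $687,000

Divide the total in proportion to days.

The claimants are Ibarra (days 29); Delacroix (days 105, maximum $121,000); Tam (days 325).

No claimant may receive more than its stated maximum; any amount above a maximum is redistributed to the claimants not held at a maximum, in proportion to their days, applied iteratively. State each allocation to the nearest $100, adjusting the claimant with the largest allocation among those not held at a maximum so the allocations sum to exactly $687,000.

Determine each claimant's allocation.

Ibarra: $46,400 · Delacroix: $121,000 · Tam: $519,600

Combined days = 459.
Pro-rata shares before constraints: Ibarra 43,405.23; Delacroix 157,156.86; Tam 486,437.91.
Cap binds for Delacroix ($121,000); residual $566,000 reallocated over remaining days 354.
Shares after redistribution: Ibarra 46,367.23 → $46,400; Tam 519,632.77 → $519,600.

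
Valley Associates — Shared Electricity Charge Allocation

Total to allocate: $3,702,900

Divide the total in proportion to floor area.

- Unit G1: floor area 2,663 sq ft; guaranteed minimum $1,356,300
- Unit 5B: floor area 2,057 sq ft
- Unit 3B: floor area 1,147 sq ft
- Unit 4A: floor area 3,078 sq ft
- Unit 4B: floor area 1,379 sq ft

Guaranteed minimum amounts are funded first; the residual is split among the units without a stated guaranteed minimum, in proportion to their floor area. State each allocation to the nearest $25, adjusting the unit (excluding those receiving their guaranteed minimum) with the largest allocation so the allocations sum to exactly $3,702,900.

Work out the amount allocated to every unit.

Fund the minimums — Unit G1 $1,356,300. Balance $2,346,600.
Balance split over remaining floor area 7,661: Unit 5B 630,068.69 → $630,075; Unit 3B 351,331.44 → $351,325; Unit 4A 942,805.74 → $942,800; Unit 4B 422,394.13 → $422,400.

Unit G1: $1,356,300 · Unit 5B: $630,075 · Unit 3B: $351,325 · Unit 4A: $942,800 · Unit 4B: $422,400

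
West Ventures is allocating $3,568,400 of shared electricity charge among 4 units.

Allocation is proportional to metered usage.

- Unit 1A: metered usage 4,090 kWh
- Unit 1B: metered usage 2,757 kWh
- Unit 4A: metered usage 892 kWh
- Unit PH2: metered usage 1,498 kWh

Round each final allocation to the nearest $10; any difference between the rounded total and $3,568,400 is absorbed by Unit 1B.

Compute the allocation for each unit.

Unit 1A: $1,580,030 · Unit 1B: $1,065,080 · Unit 4A: $344,590 · Unit PH2: $578,700

Metered usage total: 9,237.
Pro-rata amounts: Unit 1A 4,090/9,237 × $3,568,400 = 1,580,032.05; Unit 1B 2,757/9,237 × $3,568,400 = 1,065,072.95; Unit 4A 892/9,237 × $3,568,400 = 344,593.79; Unit PH2 1,498/9,237 × $3,568,400 = 578,701.22.
After rounding ($10): Unit 1A $1,580,030; Unit 1B $1,065,070; Unit 4A $344,590; Unit PH2 $578,700. Sum = $3,568,390.
Difference $3,568,400 − $3,568,390 = +$10 applied to Unit 1B: Unit 1B becomes $1,065,080.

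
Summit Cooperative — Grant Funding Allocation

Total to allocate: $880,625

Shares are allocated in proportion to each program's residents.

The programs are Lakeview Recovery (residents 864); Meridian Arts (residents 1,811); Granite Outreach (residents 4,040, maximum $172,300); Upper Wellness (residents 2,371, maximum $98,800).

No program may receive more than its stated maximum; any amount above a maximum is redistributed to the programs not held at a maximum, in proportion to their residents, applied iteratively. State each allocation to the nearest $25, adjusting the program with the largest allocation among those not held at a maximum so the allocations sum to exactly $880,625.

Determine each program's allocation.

Lakeview Recovery: $196,875 · Meridian Arts: $412,650 · Granite Outreach: $172,300 · Upper Wellness: $98,800

Total residents = 9,086.
Pro-rata shares before constraints: Lakeview Recovery 83,739.82; Meridian Arts 175,524.09; Granite Outreach 391,561.19; Upper Wellness 229,799.90.
Held at cap: Granite Outreach ($172,300), Upper Wellness ($98,800); balance $609,525 reallocated over remaining residents 2,675.
Remaining shares: Lakeview Recovery 196,870.88 → $196,875; Meridian Arts 412,654.12 → $412,650.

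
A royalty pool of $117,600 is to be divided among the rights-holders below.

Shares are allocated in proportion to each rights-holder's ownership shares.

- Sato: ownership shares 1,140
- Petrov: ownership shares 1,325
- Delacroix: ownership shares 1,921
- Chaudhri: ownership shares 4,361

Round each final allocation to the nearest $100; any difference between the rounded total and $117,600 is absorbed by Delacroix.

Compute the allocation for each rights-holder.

Sum of ownership shares: 8,747.
Unrounded shares: Sato 1,140/8,747 × $117,600 = 15,326.85; Petrov 1,325/8,747 × $117,600 = 17,814.11; Delacroix 1,921/8,747 × $117,600 = 25,827.10; Chaudhri 4,361/8,747 × $117,600 = 58,631.94.
Rounded to nearest $100: Sato $15,300; Petrov $17,800; Delacroix $25,800; Chaudhri $58,600. Sum = $117,500.
Difference $117,600 − $117,500 = +$100 applied to Delacroix: Delacroix becomes $25,900.

Sato: $15,300 · Petrov: $17,800 · Delacroix: $25,900 · Chaudhri: $58,600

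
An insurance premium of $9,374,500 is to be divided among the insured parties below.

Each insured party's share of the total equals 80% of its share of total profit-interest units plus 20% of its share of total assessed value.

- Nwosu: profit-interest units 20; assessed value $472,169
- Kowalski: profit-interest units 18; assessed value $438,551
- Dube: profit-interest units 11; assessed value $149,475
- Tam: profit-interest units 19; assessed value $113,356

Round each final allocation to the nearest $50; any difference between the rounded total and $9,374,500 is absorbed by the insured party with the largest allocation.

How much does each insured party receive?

Nwosu: $2,960,050 | Kowalski: $2,685,850 | Dube: $1,452,000 | Tam: $2,276,600

Totals — profit-interest units 68, assessed value 1,173,551.
Blended shares (80% profit-interest units + 20% assessed value): Nwosu 0.3158; Kowalski 0.2865; Dube 0.1549; Tam 0.2428.
Proportional shares: Nwosu 2,960,115.95; Kowalski 2,685,830.36; Dube 1,451,976.30; Tam 2,276,577.39.
At nearest $50: Nwosu $2,960,100; Kowalski $2,685,850; Dube $1,452,000; Tam $2,276,600. Sum = $9,374,550.
Difference $9,374,500 − $9,374,550 = −$50 applied to largest allocation (Nwosu): Nwosu becomes $2,960,050.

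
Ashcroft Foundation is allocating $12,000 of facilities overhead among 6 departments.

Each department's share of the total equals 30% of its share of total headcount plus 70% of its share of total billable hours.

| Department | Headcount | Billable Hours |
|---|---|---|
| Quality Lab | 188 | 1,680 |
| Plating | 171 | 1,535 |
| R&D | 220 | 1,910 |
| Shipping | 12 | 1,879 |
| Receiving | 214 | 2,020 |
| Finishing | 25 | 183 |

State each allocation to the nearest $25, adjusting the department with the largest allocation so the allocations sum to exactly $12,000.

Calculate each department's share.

Quality Lab: $2,350 | Plating: $2,150 | R&D: $2,700 | Shipping: $1,775 | Receiving: $2,750 | Finishing: $275

Totals — headcount 830, billable hours 9,207.
Combined weights (30% headcount + 70% billable hours): Quality Lab 0.1957; Plating 0.1785; R&D 0.2247; Shipping 0.1472; Receiving 0.2309; Finishing 0.0229.
Unrounded shares: Quality Lab 2,348.17; Plating 2,142.14; R&D 2,696.80; Shipping 1,766.35; Receiving 2,771.14; Finishing 275.39.
After rounding ($25): Quality Lab $2,350; Plating $2,150; R&D $2,700; Shipping $1,775; Receiving $2,775; Finishing $275. Sum = $12,025.
Difference $12,000 − $12,025 = −$25 applied to largest allocation (Receiving): Receiving becomes $2,750.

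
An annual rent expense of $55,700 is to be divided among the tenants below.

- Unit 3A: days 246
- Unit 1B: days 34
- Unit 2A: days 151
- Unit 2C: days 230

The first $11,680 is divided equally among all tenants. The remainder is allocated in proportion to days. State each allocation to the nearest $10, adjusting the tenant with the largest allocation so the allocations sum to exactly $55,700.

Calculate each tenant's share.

First tranche $11,680 split equally: $2,920 each.
Remainder $44,020 by days (total 661): Unit 3A 16,382.63 → $16,380; Unit 1B 2,264.27 → $2,260; Unit 2A 10,056.01 → $10,060; Unit 2C 15,317.10 → $15,320.
Totals: Unit 3A $2,920 + $16,380 = $19,300; Unit 1B $2,920 + $2,260 = $5,180; Unit 2A $2,920 + $10,060 = $12,980; Unit 2C $2,920 + $15,320 = $18,240.

Unit 3A: $19,300; Unit 1B: $5,180; Unit 2A: $12,980; Unit 2C: $18,240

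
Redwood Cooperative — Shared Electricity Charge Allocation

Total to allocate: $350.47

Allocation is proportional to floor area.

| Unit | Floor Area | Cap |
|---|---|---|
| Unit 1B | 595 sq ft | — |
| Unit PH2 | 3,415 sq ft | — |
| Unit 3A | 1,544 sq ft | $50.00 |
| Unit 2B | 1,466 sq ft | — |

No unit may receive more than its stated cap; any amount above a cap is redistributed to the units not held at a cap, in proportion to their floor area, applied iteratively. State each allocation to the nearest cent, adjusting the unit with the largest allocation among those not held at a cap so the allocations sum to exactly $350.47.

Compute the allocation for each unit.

Unit 1B: $32.65 · Unit PH2: $187.38 · Unit 3A: $50.00 · Unit 2B: $80.44

Combined floor area = 7,020.
Proportional shares (ignoring caps): Unit 1B 29.7051; Unit PH2 170.4922; Unit 3A 77.0834; Unit 2B 73.1893.
Held at cap: Unit 3A ($50.00); balance $300.47 reallocated over remaining floor area 5,476.
Shares after redistribution: Unit 1B 32.6479 → $32.65; Unit PH2 187.3822 → $187.38; Unit 2B 80.4399 → $80.44.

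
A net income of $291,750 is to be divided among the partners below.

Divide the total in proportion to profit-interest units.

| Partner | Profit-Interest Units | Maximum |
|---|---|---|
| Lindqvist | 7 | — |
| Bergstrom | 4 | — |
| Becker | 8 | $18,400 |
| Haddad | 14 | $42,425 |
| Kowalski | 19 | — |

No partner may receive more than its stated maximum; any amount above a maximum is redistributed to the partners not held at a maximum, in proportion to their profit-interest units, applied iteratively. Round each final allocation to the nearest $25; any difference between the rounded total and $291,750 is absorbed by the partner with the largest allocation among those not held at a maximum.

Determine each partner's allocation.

Lindqvist: $53,875; Bergstrom: $30,800; Becker: $18,400; Haddad: $42,425; Kowalski: $146,250

Combined profit-interest units = 52.
Unconstrained shares: Lindqvist 39,274.04; Bergstrom 22,442.31; Becker 44,884.62; Haddad 78,548.08; Kowalski 106,600.96.
Cap binds for Becker ($18,400), Haddad ($42,425); remaining pool $230,925 reallocated over remaining profit-interest units 30.
Redistributed shares: Lindqvist 53,882.50 → $53,875; Bergstrom 30,790.00 → $30,800; Kowalski 146,252.50 → $146,250.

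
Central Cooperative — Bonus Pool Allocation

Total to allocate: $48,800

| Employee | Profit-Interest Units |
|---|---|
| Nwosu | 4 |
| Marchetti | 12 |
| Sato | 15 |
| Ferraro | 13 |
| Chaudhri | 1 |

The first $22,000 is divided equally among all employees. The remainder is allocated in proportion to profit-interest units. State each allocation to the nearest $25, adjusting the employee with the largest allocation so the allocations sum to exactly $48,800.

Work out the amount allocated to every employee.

First tranche $22,000 split equally: $4,400 each.
Remainder $26,800 by profit-interest units (total 45): Nwosu 2,382.22 → $2,375; Marchetti 7,146.67 → $7,150; Sato 8,933.33 → $8,925; Ferraro 7,742.22 → $7,750; Chaudhri 595.56 → $600.
Totals: Nwosu $4,400 + $2,375 = $6,775; Marchetti $4,400 + $7,150 = $11,550; Sato $4,400 + $8,925 = $13,325; Ferraro $4,400 + $7,750 = $12,150; Chaudhri $4,400 + $600 = $5,000.

Nwosu: $6,775; Marchetti: $11,550; Sato: $13,325; Ferraro: $12,150; Chaudhri: $5,000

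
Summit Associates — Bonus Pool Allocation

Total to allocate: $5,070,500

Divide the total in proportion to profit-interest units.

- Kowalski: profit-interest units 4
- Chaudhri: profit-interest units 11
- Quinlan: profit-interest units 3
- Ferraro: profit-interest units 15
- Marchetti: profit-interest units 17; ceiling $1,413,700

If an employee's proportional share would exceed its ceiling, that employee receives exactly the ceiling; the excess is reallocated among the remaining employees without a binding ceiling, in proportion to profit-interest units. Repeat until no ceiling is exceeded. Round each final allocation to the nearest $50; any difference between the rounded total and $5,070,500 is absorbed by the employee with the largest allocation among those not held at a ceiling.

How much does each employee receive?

Sum of profit-interest units: 50.
Pro-rata shares before constraints: Kowalski 405,640.00; Chaudhri 1,115,510.00; Quinlan 304,230.00; Ferraro 1,521,150.00; Marchetti 1,723,970.00.
Held at cap: Marchetti ($1,413,700); remaining pool $3,656,800 reallocated over remaining profit-interest units 33.
Shares after redistribution: Kowalski 443,248.48 → $443,250; Chaudhri 1,218,933.33 → $1,218,950; Quinlan 332,436.36 → $332,450; Ferraro 1,662,181.82 → $1,662,200.
Rounding difference −$50 applied to Ferraro → $1,662,150.

Kowalski: $443,250 | Chaudhri: $1,218,950 | Quinlan: $332,450 | Ferraro: $1,662,150 | Marchetti: $1,413,700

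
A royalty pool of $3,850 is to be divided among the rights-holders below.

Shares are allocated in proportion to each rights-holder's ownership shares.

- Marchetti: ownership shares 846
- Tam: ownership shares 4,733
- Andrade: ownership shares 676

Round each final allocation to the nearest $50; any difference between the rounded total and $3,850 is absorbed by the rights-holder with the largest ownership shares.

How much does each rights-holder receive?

Marchetti: $500 | Tam: $2,950 | Andrade: $400

Sum of ownership shares: 6,255.
Unrounded shares: Marchetti 846/6,255 × $3,850 = 520.72; Tam 4,733/6,255 × $3,850 = 2,913.20; Andrade 676/6,255 × $3,850 = 416.08.
Rounded to nearest $50: Marchetti $500; Tam $2,900; Andrade $400. Sum = $3,800.
Difference $3,850 − $3,800 = +$50 applied to largest ownership shares (Tam): Tam becomes $2,950.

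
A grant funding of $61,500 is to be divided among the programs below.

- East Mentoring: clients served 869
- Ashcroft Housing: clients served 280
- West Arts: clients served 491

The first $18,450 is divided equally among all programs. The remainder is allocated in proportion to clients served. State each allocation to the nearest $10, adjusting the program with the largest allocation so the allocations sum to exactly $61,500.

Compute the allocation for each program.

Equal tier: $18,450 ÷ 3 = $6,150 apiece.
Remainder $43,050 by clients served (total 1,640): East Mentoring 22,811.25 → $22,810; Ashcroft Housing 7,350.00 → $7,350; West Arts 12,888.75 → $12,890.
Totals: East Mentoring $6,150 + $22,810 = $28,960; Ashcroft Housing $6,150 + $7,350 = $13,500; West Arts $6,150 + $12,890 = $19,040.

East Mentoring: $28,960; Ashcroft Housing: $13,500; West Arts: $19,040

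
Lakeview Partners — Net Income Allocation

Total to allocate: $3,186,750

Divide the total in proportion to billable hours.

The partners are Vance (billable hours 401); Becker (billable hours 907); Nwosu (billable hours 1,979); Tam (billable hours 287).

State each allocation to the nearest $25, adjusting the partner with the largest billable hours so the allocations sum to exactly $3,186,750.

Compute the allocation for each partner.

Combined billable hours = 401 + 907 + 1,979 + 287 = 3,574.
Pro-rata amounts: Vance 357,550.85; Becker 808,724.75; Nwosu 1,764,571.42; Tam 255,902.98.
Rounded to nearest $25: Vance $357,550; Becker $808,725; Nwosu $1,764,575; Tam $255,900. Sum = $3,186,750.
Sum already equals the total — no adjustment.

Vance: $357,550 | Becker: $808,725 | Nwosu: $1,764,575 | Tam: $255,900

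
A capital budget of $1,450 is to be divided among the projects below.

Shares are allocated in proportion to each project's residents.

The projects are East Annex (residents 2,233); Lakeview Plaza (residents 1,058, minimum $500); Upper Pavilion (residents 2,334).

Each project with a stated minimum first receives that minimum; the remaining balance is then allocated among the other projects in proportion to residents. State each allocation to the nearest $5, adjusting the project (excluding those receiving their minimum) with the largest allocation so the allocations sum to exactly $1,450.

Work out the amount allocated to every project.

East Annex: $465 | Lakeview Plaza: $500 | Upper Pavilion: $485

Fund the minimums — Lakeview Plaza $500. Balance $950.
Balance split over remaining residents 4,567: East Annex 464.50 → $465; Upper Pavilion 485.50 → $485.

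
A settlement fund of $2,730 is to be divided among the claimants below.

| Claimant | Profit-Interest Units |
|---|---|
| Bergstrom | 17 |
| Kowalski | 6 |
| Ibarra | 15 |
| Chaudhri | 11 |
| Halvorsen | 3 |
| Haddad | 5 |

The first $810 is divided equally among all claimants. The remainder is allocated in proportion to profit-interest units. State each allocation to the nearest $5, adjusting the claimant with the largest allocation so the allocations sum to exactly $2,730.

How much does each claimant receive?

Bergstrom: $710 | Kowalski: $335 | Ibarra: $640 | Chaudhri: $505 | Halvorsen: $235 | Haddad: $305

$810 shared equally gives $135 per claimant.
Remainder $1,920 by profit-interest units (total 57): Bergstrom 572.63 → $575; Kowalski 202.11 → $200; Ibarra 505.26 → $505; Chaudhri 370.53 → $370; Halvorsen 101.05 → $100; Haddad 168.42 → $170.
Totals: Bergstrom $135 + $575 = $710; Kowalski $135 + $200 = $335; Ibarra $135 + $505 = $640; Chaudhri $135 + $370 = $505; Halvorsen $135 + $100 = $235; Haddad $135 + $170 = $305.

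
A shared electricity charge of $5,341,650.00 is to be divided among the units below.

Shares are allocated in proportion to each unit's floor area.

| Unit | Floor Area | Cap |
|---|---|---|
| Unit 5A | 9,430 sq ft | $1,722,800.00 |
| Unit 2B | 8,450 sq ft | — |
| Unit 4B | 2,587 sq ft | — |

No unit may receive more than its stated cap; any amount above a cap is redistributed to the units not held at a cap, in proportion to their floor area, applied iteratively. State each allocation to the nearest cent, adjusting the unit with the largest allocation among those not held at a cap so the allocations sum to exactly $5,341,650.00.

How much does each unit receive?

Sum of floor area: 20,467.
Proportional shares (ignoring caps): Unit 5A 2,461,120.8042; Unit 2B 2,205,352.1522; Unit 4B 675,177.0435.
Held at cap: Unit 5A ($1,722,800.00); residual $3,618,850.00 reallocated over remaining floor area 11,037.
Remaining shares: Unit 2B 2,770,615.4299 → $2,770,615.43; Unit 4B 848,234.5701 → $848,234.57.

Unit 5A: $1,722,800.00; Unit 2B: $2,770,615.43; Unit 4B: $848,234.57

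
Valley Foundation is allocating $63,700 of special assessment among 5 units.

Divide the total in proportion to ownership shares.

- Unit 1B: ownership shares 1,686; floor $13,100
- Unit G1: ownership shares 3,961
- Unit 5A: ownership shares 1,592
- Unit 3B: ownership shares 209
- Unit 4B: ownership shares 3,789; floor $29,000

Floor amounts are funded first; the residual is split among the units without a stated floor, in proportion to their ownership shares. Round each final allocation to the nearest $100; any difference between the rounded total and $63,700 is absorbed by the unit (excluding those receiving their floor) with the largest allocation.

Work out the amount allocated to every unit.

Fund the minimums — Unit 1B $13,100; Unit 4B $29,000. Residual $21,600.
Residual split over remaining ownership shares 5,762: Unit G1 14,848.59 → $14,800; Unit 5A 5,967.93 → $6,000; Unit 3B 783.48 → $800.

Unit 1B: $13,100 | Unit G1: $14,800 | Unit 5A: $6,000 | Unit 3B: $800 | Unit 4B: $29,000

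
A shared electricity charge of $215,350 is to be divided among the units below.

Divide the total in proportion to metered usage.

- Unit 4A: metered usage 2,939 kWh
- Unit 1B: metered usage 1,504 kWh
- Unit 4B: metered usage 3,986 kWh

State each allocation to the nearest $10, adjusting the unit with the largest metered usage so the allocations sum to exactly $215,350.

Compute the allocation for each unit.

Sum of metered usage: 8,429.
Raw shares: Unit 4A 2,939/8,429 × $215,350 = 75,087.63; Unit 1B 1,504/8,429 × $215,350 = 38,425.25; Unit 4B 3,986/8,429 × $215,350 = 101,837.12.
At nearest $10: Unit 4A $75,090; Unit 1B $38,430; Unit 4B $101,840. Sum = $215,360.
Difference $215,350 − $215,360 = −$10 applied to largest metered usage (Unit 4B): Unit 4B becomes $101,830.

Unit 4A: $75,090 · Unit 1B: $38,430 · Unit 4B: $101,830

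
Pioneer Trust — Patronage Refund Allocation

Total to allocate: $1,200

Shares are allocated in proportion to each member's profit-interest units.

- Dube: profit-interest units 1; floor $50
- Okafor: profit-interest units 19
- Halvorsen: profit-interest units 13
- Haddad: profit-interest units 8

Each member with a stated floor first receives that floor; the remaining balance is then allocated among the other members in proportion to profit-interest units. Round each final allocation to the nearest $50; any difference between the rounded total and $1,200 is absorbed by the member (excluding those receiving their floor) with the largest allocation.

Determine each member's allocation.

Dube: $50 | Okafor: $550 | Halvorsen: $350 | Haddad: $250

Minimums first: Dube $50. Residual $1,150.
Residual split over remaining profit-interest units 40: Okafor 546.25 → $550; Halvorsen 373.75 → $350; Haddad 230.00 → $250.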